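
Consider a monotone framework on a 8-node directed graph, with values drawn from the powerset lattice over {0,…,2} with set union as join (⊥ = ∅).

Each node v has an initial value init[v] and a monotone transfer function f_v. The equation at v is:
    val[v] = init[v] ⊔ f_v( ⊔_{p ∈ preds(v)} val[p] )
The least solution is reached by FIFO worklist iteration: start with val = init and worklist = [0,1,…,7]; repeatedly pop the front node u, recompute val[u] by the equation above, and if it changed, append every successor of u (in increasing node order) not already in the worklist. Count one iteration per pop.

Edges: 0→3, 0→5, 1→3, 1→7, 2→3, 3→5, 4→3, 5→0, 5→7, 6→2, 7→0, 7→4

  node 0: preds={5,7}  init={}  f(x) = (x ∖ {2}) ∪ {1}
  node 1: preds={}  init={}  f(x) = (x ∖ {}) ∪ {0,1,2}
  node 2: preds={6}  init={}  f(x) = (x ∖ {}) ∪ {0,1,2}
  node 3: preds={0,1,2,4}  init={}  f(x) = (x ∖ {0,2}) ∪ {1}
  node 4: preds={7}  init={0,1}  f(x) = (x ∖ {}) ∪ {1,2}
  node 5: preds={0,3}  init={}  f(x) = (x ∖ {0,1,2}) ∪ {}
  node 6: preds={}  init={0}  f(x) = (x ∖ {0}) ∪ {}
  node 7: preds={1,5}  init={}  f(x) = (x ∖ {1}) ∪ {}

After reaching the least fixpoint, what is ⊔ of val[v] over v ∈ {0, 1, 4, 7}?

{0,1,2}

Trace (13 dequeues):
  [1] u=0 | in {} | out {1} | prev {} | push {}
  [2] u=1 | in {} | out {0,1,2} | prev {} | push {}
  [3] u=2 | in {0} | out {0,1,2} | prev {} | push {}
  [4] u=3 | in {0,1,2} | out {1} | prev {} | push {}
  [5] u=4 | in {} | out {0,1,2} | prev {0,1} | push {3}
  [6] u=5 | in {1} | out {} | ==
  [7] u=6 | in {} | out {0} | ==
  [8] u=7 | in {0,1,2} | out {0,2} | prev {} | push {0,4}
  [9] u=3 | in {0,1,2} | out {1} | ==
  [10] u=0 | in {0,2} | out {0,1} | prev {1} | push {3,5}
  [11] u=4 | in {0,2} | out {0,1,2} | ==
  [12] u=3 | in {0,1,2} | out {1} | ==
  [13] u=5 | in {0,1} | out {} | ==

Converged values:
  [0] {0,1}
  [1] {0,1,2}
  [2] {0,1,2}
  [3] {1}
  [4] {0,1,2}
  [5] {}
  [6] {0}
  [7] {0,2}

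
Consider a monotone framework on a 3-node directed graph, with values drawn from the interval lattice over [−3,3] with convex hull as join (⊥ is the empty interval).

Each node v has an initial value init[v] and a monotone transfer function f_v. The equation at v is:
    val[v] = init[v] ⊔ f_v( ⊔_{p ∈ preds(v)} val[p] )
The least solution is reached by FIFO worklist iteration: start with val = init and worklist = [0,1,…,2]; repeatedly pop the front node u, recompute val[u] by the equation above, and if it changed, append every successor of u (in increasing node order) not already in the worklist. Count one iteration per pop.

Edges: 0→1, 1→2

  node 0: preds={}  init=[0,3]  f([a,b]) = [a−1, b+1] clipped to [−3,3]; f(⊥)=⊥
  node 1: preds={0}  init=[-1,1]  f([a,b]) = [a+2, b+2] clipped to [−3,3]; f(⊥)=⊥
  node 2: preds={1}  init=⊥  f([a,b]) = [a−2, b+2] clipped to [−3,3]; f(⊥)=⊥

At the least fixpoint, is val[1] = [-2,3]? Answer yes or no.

Iteration log — 3 steps:
  step 1. node 0  ⊔preds=⊥  new=[0,3]  stable
  step 2. node 1  ⊔preds=[0,3]  new=[-1,3]  old=[-1,1]  +wl: 
  step 3. node 2  ⊔preds=[-1,3]  new=[-3,3]  old=⊥  +wl: 

Least fixpoint reached:
  node 0: [0,3]
  node 1: [-1,3]
  node 2: [-3,3]

no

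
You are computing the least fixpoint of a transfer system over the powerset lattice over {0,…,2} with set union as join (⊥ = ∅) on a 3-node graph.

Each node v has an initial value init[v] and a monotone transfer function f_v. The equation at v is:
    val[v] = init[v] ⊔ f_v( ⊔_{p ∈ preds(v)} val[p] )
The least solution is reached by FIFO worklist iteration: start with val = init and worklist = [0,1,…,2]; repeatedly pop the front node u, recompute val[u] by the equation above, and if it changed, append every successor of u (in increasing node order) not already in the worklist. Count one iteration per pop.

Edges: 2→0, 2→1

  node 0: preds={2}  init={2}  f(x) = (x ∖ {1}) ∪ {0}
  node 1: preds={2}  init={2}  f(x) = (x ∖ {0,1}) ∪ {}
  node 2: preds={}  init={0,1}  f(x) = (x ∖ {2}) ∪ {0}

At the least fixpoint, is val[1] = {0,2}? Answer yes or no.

no

Trace (3 dequeues):
  [1] u=0 | in {0,1} | out {0,2} | prev {2} | push {}
  [2] u=1 | in {0,1} | out {2} | ==
  [3] u=2 | in {} | out {0,1} | ==

Converged values:
  [0] {0,2}
  [1] {2}
  [2] {0,1}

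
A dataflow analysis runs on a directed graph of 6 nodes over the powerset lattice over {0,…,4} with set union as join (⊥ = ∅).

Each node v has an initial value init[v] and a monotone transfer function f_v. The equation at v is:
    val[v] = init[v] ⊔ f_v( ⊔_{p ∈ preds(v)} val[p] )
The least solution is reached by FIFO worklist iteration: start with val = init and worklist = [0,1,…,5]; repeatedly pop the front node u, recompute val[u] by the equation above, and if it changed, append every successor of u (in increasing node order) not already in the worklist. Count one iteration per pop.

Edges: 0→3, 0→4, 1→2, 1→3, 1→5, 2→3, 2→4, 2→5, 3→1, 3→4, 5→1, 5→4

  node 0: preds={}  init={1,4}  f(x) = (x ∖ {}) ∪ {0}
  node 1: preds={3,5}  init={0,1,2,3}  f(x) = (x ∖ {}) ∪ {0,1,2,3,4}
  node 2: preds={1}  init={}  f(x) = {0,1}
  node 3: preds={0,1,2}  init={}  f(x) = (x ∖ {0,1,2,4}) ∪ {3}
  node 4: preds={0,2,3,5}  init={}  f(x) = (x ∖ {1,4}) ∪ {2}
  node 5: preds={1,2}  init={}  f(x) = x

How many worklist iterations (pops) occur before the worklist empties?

8

Worklist (8 pops):
  #1 pop 0: in={} → {0,1,4} (was {1,4}); enqueue []
  #2 pop 1: in={} → {0,1,2,3,4} (was {0,1,2,3}); enqueue []
  #3 pop 2: in={0,1,2,3,4} → {0,1} (was {}); enqueue []
  #4 pop 3: in={0,1,2,3,4} → {3} (was {}); enqueue [1]
  #5 pop 4: in={0,1,3,4} → {0,2,3} (was {}); enqueue []
  #6 pop 5: in={0,1,2,3,4} → {0,1,2,3,4} (was {}); enqueue [4]
  #7 pop 1: in={0,1,2,3,4} → {0,1,2,3,4} (no change)
  #8 pop 4: in={0,1,2,3,4} → {0,2,3} (no change)

Fixpoint:
  val[0] = {0,1,4}
  val[1] = {0,1,2,3,4}
  val[2] = {0,1}
  val[3] = {3}
  val[4] = {0,2,3}
  val[5] = {0,1,2,3,4}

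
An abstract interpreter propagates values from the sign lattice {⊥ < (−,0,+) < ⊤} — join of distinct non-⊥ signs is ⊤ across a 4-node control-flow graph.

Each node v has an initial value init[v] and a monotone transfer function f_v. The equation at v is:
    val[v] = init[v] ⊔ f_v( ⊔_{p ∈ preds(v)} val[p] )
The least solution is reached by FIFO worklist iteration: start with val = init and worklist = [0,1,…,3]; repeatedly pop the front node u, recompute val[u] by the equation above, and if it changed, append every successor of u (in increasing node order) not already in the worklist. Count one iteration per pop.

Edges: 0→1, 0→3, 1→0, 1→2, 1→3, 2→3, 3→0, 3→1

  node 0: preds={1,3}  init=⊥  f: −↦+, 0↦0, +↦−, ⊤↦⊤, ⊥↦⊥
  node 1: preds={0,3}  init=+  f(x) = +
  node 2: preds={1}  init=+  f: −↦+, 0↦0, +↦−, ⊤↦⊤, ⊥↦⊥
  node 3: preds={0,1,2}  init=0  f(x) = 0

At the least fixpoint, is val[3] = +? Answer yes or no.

no

Worklist (4 pops):
  #1 pop 0: in=⊤ → ⊤ (was ⊥); enqueue []
  #2 pop 1: in=⊤ → + (no change)
  #3 pop 2: in=+ → ⊤ (was +); enqueue []
  #4 pop 3: in=⊤ → 0 (no change)

Fixpoint:
  val[0] = ⊤
  val[1] = +
  val[2] = ⊤
  val[3] = 0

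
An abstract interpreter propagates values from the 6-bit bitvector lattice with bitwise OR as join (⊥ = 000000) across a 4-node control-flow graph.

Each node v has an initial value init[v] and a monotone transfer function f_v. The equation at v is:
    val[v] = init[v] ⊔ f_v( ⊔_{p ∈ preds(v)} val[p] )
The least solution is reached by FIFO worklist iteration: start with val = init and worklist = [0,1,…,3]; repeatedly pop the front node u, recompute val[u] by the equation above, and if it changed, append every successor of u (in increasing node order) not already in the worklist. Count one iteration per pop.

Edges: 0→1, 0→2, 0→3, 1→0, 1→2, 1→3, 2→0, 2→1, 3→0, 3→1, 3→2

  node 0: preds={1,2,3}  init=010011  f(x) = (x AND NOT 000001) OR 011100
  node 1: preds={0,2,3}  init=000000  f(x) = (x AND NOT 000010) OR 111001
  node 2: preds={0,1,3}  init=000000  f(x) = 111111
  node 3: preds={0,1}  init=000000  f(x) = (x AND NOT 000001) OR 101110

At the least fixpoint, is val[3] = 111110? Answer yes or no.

yes

Worklist (8 pops):
  #1 pop 0: in=000000 → 011111 (was 010011); enqueue []
  #2 pop 1: in=011111 → 111101 (was 000000); enqueue [0]
  #3 pop 2: in=111111 → 111111 (was 000000); enqueue [1]
  #4 pop 3: in=111111 → 111110 (was 000000); enqueue [2]
  #5 pop 0: in=111111 → 111111 (was 011111); enqueue [3]
  #6 pop 1: in=111111 → 111101 (no change)
  #7 pop 2: in=111111 → 111111 (no change)
  #8 pop 3: in=111111 → 111110 (no change)

Fixpoint:
  val[0] = 111111
  val[1] = 111101
  val[2] = 111111
  val[3] = 111110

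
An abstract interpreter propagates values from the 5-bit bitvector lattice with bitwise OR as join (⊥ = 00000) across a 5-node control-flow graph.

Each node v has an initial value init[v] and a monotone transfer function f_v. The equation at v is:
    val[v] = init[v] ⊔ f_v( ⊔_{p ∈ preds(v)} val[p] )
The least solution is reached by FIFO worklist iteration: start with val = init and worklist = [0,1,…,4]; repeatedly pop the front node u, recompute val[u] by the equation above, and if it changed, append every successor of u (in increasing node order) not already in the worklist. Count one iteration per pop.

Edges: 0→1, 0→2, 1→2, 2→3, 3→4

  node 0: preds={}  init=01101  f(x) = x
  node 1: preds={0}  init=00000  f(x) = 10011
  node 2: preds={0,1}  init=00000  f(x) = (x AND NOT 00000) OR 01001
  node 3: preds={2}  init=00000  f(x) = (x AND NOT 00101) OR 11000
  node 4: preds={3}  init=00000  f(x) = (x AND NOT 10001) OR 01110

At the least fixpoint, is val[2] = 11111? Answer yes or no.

yes

Worklist (5 pops):
  #1 pop 0: in=00000 → 01101 (no change)
  #2 pop 1: in=01101 → 10011 (was 00000); enqueue []
  #3 pop 2: in=11111 → 11111 (was 00000); enqueue []
  #4 pop 3: in=11111 → 11010 (was 00000); enqueue []
  #5 pop 4: in=11010 → 01110 (was 00000); enqueue []

Fixpoint:
  val[0] = 01101
  val[1] = 10011
  val[2] = 11111
  val[3] = 11010
  val[4] = 01110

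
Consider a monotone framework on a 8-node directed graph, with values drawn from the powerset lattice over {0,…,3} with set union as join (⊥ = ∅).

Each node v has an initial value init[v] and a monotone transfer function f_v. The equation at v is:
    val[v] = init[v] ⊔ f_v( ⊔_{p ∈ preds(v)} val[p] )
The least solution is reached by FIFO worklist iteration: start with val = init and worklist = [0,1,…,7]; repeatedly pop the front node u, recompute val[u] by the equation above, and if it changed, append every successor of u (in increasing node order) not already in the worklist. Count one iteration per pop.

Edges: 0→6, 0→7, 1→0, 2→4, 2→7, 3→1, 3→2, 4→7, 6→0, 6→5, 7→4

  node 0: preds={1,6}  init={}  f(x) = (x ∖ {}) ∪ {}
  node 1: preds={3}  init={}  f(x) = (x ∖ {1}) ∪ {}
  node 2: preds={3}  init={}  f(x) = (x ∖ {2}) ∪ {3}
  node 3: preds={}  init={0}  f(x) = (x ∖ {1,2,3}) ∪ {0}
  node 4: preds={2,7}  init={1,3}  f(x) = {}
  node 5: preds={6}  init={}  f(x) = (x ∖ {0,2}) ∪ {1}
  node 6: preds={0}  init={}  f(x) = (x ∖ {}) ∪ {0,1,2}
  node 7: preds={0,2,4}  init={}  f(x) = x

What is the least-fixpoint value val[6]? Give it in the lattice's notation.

Trace (14 dequeues):
  [1] u=0 | in {} | out {} | ==
  [2] u=1 | in {0} | out {0} | prev {} | push {0}
  [3] u=2 | in {0} | out {0,3} | prev {} | push {}
  [4] u=3 | in {} | out {0} | ==
  [5] u=4 | in {0,3} | out {1,3} | ==
  [6] u=5 | in {} | out {1} | prev {} | push {}
  [7] u=6 | in {} | out {0,1,2} | prev {} | push {5}
  [8] u=7 | in {0,1,3} | out {0,1,3} | prev {} | push {4}
  [9] u=0 | in {0,1,2} | out {0,1,2} | prev {} | push {6,7}
  [10] u=5 | in {0,1,2} | out {1} | ==
  [11] u=4 | in {0,1,3} | out {1,3} | ==
  [12] u=6 | in {0,1,2} | out {0,1,2} | ==
  [13] u=7 | in {0,1,2,3} | out {0,1,2,3} | prev {0,1,3} | push {4}
  [14] u=4 | in {0,1,2,3} | out {1,3} | ==

Converged values:
  [0] {0,1,2}
  [1] {0}
  [2] {0,3}
  [3] {0}
  [4] {1,3}
  [5] {1}
  [6] {0,1,2}
  [7] {0,1,2,3}

{0,1,2}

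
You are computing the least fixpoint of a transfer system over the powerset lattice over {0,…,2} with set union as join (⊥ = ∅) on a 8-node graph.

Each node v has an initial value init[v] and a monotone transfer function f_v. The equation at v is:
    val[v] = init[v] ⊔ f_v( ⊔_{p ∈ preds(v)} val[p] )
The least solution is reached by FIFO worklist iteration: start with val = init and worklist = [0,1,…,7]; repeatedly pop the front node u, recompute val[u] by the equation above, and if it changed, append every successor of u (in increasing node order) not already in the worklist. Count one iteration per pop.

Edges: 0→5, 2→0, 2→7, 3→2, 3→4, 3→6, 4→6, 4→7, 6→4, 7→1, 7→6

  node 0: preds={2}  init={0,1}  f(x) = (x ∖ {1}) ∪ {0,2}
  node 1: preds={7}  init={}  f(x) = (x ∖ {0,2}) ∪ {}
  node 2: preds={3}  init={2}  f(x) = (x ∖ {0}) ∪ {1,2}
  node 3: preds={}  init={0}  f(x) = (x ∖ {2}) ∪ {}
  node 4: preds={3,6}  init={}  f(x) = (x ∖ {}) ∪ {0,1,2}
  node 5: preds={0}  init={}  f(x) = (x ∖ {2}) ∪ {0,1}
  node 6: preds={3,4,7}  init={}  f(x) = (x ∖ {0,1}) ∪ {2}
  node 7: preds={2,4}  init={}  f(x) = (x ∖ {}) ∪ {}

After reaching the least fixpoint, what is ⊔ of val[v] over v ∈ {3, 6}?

{0,2}

Trace (12 dequeues):
  [1] u=0 | in {2} | out {0,1,2} | prev {0,1} | push {}
  [2] u=1 | in {} | out {} | ==
  [3] u=2 | in {0} | out {1,2} | prev {2} | push {0}
  [4] u=3 | in {} | out {0} | ==
  [5] u=4 | in {0} | out {0,1,2} | prev {} | push {}
  [6] u=5 | in {0,1,2} | out {0,1} | prev {} | push {}
  [7] u=6 | in {0,1,2} | out {2} | prev {} | push {4}
  [8] u=7 | in {0,1,2} | out {0,1,2} | prev {} | push {1,6}
  [9] u=0 | in {1,2} | out {0,1,2} | ==
  [10] u=4 | in {0,2} | out {0,1,2} | ==
  [11] u=1 | in {0,1,2} | out {1} | prev {} | push {}
  [12] u=6 | in {0,1,2} | out {2} | ==

Converged values:
  [0] {0,1,2}
  [1] {1}
  [2] {1,2}
  [3] {0}
  [4] {0,1,2}
  [5] {0,1}
  [6] {2}
  [7] {0,1,2}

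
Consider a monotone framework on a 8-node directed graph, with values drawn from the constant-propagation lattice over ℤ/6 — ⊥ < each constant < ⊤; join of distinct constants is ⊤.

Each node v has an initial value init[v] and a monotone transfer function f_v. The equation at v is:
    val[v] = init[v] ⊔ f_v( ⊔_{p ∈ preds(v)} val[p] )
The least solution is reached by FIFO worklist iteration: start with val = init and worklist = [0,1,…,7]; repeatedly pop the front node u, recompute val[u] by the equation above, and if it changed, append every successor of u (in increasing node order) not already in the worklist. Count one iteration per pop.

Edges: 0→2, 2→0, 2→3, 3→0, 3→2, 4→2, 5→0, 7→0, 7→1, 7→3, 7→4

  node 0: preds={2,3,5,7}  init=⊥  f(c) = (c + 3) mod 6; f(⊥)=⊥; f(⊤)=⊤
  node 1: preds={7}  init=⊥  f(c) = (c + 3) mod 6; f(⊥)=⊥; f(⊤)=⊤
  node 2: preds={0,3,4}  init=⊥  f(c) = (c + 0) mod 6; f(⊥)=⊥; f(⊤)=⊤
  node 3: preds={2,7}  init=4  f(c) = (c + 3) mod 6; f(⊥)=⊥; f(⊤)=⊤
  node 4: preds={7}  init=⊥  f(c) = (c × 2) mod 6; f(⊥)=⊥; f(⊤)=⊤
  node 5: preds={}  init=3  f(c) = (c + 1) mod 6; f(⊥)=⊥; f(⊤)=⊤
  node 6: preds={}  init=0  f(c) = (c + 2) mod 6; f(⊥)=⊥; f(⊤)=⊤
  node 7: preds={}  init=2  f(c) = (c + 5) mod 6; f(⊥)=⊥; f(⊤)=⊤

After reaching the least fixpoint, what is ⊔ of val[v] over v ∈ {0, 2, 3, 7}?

Worklist (10 pops):
  #1 pop 0: in=⊤ → ⊤ (was ⊥); enqueue []
  #2 pop 1: in=2 → 5 (was ⊥); enqueue []
  #3 pop 2: in=⊤ → ⊤ (was ⊥); enqueue [0]
  #4 pop 3: in=⊤ → ⊤ (was 4); enqueue [2]
  #5 pop 4: in=2 → 4 (was ⊥); enqueue []
  #6 pop 5: in=⊥ → 3 (no change)
  #7 pop 6: in=⊥ → 0 (no change)
  #8 pop 7: in=⊥ → 2 (no change)
  #9 pop 0: in=⊤ → ⊤ (no change)
  #10 pop 2: in=⊤ → ⊤ (no change)

Fixpoint:
  val[0] = ⊤
  val[1] = 5
  val[2] = ⊤
  val[3] = ⊤
  val[4] = 4
  val[5] = 3
  val[6] = 0
  val[7] = 2

⊤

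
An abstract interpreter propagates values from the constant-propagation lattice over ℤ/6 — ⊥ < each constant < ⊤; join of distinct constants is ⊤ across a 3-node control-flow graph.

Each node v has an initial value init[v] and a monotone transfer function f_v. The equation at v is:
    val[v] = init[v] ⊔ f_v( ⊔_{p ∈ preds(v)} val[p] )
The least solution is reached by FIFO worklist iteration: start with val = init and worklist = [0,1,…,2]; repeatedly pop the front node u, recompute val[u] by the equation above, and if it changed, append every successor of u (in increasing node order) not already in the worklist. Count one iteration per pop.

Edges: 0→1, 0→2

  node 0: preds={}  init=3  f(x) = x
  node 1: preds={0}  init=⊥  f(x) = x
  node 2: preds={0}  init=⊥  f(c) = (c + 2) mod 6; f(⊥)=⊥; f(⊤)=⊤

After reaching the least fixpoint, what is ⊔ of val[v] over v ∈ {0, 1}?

Trace (3 dequeues):
  [1] u=0 | in ⊥ | out 3 | ==
  [2] u=1 | in 3 | out 3 | prev ⊥ | push {}
  [3] u=2 | in 3 | out 5 | prev ⊥ | push {}

Converged values:
  [0] 3
  [1] 3
  [2] 5

3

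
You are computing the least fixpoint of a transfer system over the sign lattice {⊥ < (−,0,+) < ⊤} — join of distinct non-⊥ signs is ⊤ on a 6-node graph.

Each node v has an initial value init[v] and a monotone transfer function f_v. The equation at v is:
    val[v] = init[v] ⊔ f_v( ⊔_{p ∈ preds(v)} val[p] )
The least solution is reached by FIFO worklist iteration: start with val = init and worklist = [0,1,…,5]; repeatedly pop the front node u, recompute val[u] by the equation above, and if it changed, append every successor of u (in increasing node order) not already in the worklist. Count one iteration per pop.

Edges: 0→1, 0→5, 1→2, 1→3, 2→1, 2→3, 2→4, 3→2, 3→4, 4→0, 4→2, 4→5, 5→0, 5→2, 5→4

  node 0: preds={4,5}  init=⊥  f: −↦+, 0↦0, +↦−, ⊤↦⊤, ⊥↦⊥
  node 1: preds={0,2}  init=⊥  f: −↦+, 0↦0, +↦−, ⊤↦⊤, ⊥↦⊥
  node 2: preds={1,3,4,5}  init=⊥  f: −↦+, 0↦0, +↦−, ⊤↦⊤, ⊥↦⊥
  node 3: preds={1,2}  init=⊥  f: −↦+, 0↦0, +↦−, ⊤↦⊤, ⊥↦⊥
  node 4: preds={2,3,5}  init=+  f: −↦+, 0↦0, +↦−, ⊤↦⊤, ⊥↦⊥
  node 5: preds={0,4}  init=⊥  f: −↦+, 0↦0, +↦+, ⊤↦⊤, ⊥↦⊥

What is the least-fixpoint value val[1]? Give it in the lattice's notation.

Iteration log — 14 steps:
  step 1. node 0  ⊔preds=+  new=−  old=⊥  +wl: 
  step 2. node 1  ⊔preds=−  new=+  old=⊥  +wl: 
  step 3. node 2  ⊔preds=+  new=−  old=⊥  +wl: 1
  step 4. node 3  ⊔preds=⊤  new=⊤  old=⊥  +wl: 2
  step 5. node 4  ⊔preds=⊤  new=⊤  old=+  +wl: 0
  step 6. node 5  ⊔preds=⊤  new=⊤  old=⊥  +wl: 4
  step 7. node 1  ⊔preds=−  new=+  stable
  step 8. node 2  ⊔preds=⊤  new=⊤  old=−  +wl: 1,3
  step 9. node 0  ⊔preds=⊤  new=⊤  old=−  +wl: 5
  step 10. node 4  ⊔preds=⊤  new=⊤  stable
  step 11. node 1  ⊔preds=⊤  new=⊤  old=+  +wl: 2
  step 12. node 3  ⊔preds=⊤  new=⊤  stable
  step 13. node 5  ⊔preds=⊤  new=⊤  stable
  step 14. node 2  ⊔preds=⊤  new=⊤  stable

Least fixpoint reached:
  node 0: ⊤
  node 1: ⊤
  node 2: ⊤
  node 3: ⊤
  node 4: ⊤
  node 5: ⊤

⊤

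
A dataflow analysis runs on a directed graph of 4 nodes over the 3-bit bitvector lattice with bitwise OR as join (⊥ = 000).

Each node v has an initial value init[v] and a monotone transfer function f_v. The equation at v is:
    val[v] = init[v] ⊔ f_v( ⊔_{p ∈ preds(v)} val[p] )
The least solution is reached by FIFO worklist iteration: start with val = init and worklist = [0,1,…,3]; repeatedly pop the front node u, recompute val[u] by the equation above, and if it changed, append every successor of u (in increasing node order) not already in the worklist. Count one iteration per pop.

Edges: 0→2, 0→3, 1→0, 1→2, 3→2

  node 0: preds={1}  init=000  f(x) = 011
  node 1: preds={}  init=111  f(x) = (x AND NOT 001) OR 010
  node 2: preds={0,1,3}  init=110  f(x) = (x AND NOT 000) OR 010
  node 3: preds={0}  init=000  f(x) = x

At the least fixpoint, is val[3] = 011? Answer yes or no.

Trace (5 dequeues):
  [1] u=0 | in 111 | out 011 | prev 000 | push {}
  [2] u=1 | in 000 | out 111 | ==
  [3] u=2 | in 111 | out 111 | prev 110 | push {}
  [4] u=3 | in 011 | out 011 | prev 000 | push {2}
  [5] u=2 | in 111 | out 111 | ==

Converged values:
  [0] 011
  [1] 111
  [2] 111
  [3] 011

yes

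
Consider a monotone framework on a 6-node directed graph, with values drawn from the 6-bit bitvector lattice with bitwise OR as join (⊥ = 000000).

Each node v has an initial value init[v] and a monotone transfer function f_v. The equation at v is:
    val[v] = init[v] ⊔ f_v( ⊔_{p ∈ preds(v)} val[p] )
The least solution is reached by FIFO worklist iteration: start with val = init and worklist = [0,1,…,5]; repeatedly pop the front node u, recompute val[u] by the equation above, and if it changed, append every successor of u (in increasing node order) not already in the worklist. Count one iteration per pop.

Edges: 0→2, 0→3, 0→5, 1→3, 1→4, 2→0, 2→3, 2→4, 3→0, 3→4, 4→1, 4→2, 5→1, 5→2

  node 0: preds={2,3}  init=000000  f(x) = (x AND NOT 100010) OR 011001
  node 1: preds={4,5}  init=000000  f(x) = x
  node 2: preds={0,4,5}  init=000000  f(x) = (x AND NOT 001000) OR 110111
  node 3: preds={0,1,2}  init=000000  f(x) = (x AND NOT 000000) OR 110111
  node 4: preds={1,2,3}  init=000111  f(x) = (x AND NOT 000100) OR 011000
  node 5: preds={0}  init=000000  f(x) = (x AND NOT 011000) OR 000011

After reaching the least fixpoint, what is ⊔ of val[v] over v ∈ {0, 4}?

Iteration log — 14 steps:
  step 1. node 0  ⊔preds=000000  new=011001  old=000000  +wl: 
  step 2. node 1  ⊔preds=000111  new=000111  old=000000  +wl: 
  step 3. node 2  ⊔preds=011111  new=110111  old=000000  +wl: 0
  step 4. node 3  ⊔preds=111111  new=111111  old=000000  +wl: 
  step 5. node 4  ⊔preds=111111  new=111111  old=000111  +wl: 1,2
  step 6. node 5  ⊔preds=011001  new=000011  old=000000  +wl: 
  step 7. node 0  ⊔preds=111111  new=011101  old=011001  +wl: 3,5
  step 8. node 1  ⊔preds=111111  new=111111  old=000111  +wl: 4
  step 9. node 2  ⊔preds=111111  new=110111  stable
  step 10. node 3  ⊔preds=111111  new=111111  stable
  step 11. node 5  ⊔preds=011101  new=000111  old=000011  +wl: 1,2
  step 12. node 4  ⊔preds=111111  new=111111  stable
  step 13. node 1  ⊔preds=111111  new=111111  stable
  step 14. node 2  ⊔preds=111111  new=110111  stable

Least fixpoint reached:
  node 0: 011101
  node 1: 111111
  node 2: 110111
  node 3: 111111
  node 4: 111111
  node 5: 000111

111111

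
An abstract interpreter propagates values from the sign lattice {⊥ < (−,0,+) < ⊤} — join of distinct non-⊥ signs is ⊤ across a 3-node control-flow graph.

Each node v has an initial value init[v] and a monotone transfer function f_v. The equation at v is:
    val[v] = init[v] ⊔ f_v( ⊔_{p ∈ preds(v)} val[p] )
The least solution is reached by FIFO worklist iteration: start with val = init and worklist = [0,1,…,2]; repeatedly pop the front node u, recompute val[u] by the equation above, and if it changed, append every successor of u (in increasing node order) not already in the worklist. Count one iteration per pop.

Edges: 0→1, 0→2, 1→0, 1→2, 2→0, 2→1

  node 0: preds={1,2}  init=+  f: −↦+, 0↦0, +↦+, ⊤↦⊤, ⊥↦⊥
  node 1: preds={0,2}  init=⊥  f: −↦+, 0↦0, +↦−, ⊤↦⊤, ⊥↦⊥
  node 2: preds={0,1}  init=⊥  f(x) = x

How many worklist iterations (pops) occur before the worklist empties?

Worklist (7 pops):
  #1 pop 0: in=⊥ → + (no change)
  #2 pop 1: in=+ → − (was ⊥); enqueue [0]
  #3 pop 2: in=⊤ → ⊤ (was ⊥); enqueue [1]
  #4 pop 0: in=⊤ → ⊤ (was +); enqueue [2]
  #5 pop 1: in=⊤ → ⊤ (was −); enqueue [0]
  #6 pop 2: in=⊤ → ⊤ (no change)
  #7 pop 0: in=⊤ → ⊤ (no change)

Fixpoint:
  val[0] = ⊤
  val[1] = ⊤
  val[2] = ⊤

7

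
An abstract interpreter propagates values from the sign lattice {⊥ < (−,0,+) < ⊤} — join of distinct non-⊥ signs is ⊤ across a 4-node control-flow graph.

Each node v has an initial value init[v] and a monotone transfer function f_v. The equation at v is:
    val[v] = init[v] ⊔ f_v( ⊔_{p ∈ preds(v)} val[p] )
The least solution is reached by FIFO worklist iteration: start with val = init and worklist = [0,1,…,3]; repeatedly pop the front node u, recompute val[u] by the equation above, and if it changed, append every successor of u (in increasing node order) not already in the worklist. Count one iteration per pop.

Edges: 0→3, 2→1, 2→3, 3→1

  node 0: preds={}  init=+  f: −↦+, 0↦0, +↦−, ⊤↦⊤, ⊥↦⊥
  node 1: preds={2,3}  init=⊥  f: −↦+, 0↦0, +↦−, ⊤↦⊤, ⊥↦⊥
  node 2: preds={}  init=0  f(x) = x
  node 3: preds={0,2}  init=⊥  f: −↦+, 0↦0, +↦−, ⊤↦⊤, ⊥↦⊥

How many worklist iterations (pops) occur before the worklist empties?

5

Iteration log — 5 steps:
  step 1. node 0  ⊔preds=⊥  new=+  stable
  step 2. node 1  ⊔preds=0  new=0  old=⊥  +wl: 
  step 3. node 2  ⊔preds=⊥  new=0  stable
  step 4. node 3  ⊔preds=⊤  new=⊤  old=⊥  +wl: 1
  step 5. node 1  ⊔preds=⊤  new=⊤  old=0  +wl: 

Least fixpoint reached:
  node 0: +
  node 1: ⊤
  node 2: 0
  node 3: ⊤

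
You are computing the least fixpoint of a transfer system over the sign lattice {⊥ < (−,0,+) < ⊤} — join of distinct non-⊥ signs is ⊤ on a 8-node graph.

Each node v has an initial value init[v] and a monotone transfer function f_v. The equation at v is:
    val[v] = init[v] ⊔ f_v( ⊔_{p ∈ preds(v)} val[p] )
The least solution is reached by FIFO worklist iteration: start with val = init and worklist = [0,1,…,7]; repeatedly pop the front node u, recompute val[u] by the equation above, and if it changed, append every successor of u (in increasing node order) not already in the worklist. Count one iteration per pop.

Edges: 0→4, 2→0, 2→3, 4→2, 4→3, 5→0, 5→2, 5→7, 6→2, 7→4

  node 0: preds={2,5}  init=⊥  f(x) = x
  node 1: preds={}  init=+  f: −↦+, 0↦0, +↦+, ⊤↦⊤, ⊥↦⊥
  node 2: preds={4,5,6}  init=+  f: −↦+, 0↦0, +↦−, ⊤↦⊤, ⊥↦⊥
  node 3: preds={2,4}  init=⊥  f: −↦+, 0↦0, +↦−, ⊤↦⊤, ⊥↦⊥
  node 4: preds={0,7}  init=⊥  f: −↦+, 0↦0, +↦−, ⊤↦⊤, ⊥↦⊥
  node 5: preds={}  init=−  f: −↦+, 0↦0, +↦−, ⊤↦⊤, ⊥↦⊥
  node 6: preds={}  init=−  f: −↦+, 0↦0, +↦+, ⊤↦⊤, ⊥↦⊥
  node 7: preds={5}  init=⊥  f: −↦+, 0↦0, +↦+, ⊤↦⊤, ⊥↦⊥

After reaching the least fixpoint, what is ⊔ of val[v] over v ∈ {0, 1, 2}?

Worklist (12 pops):
  #1 pop 0: in=⊤ → ⊤ (was ⊥); enqueue []
  #2 pop 1: in=⊥ → + (no change)
  #3 pop 2: in=− → + (no change)
  #4 pop 3: in=+ → − (was ⊥); enqueue []
  #5 pop 4: in=⊤ → ⊤ (was ⊥); enqueue [2,3]
  #6 pop 5: in=⊥ → − (no change)
  #7 pop 6: in=⊥ → − (no change)
  #8 pop 7: in=− → + (was ⊥); enqueue [4]
  #9 pop 2: in=⊤ → ⊤ (was +); enqueue [0]
  #10 pop 3: in=⊤ → ⊤ (was −); enqueue []
  #11 pop 4: in=⊤ → ⊤ (no change)
  #12 pop 0: in=⊤ → ⊤ (no change)

Fixpoint:
  val[0] = ⊤
  val[1] = +
  val[2] = ⊤
  val[3] = ⊤
  val[4] = ⊤
  val[5] = −
  val[6] = −
  val[7] = +

⊤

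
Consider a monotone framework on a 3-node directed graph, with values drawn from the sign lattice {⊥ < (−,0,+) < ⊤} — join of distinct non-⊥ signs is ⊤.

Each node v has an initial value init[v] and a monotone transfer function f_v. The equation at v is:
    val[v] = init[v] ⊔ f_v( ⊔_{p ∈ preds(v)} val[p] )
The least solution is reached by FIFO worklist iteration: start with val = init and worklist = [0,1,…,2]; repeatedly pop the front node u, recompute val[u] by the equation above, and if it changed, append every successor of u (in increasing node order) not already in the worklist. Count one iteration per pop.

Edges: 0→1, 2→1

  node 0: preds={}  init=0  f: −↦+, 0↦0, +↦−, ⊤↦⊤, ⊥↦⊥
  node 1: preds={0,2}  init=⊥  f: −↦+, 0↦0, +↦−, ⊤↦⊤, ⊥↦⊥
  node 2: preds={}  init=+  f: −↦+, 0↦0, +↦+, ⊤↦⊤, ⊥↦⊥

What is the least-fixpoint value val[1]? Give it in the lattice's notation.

⊤

Iteration log — 3 steps:
  step 1. node 0  ⊔preds=⊥  new=0  stable
  step 2. node 1  ⊔preds=⊤  new=⊤  old=⊥  +wl: 
  step 3. node 2  ⊔preds=⊥  new=+  stable

Least fixpoint reached:
  node 0: 0
  node 1: ⊤
  node 2: +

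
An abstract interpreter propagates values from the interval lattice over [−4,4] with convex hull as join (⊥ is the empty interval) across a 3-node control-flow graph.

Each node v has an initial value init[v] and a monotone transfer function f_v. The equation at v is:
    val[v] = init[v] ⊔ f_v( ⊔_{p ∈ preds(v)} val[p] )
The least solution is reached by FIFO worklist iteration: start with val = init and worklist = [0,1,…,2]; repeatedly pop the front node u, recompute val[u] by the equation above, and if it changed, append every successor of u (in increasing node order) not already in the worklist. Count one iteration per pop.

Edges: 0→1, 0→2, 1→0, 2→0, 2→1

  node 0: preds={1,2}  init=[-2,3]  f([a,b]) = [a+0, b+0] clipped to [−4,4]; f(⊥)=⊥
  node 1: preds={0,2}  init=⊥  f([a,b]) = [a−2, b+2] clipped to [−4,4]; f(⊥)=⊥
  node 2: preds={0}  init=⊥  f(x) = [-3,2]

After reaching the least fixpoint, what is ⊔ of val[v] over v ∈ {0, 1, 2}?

[-4,4]

Trace (6 dequeues):
  [1] u=0 | in ⊥ | out [-2,3] | ==
  [2] u=1 | in [-2,3] | out [-4,4] | prev ⊥ | push {0}
  [3] u=2 | in [-2,3] | out [-3,2] | prev ⊥ | push {1}
  [4] u=0 | in [-4,4] | out [-4,4] | prev [-2,3] | push {2}
  [5] u=1 | in [-4,4] | out [-4,4] | ==
  [6] u=2 | in [-4,4] | out [-3,2] | ==

Converged values:
  [0] [-4,4]
  [1] [-4,4]
  [2] [-3,2]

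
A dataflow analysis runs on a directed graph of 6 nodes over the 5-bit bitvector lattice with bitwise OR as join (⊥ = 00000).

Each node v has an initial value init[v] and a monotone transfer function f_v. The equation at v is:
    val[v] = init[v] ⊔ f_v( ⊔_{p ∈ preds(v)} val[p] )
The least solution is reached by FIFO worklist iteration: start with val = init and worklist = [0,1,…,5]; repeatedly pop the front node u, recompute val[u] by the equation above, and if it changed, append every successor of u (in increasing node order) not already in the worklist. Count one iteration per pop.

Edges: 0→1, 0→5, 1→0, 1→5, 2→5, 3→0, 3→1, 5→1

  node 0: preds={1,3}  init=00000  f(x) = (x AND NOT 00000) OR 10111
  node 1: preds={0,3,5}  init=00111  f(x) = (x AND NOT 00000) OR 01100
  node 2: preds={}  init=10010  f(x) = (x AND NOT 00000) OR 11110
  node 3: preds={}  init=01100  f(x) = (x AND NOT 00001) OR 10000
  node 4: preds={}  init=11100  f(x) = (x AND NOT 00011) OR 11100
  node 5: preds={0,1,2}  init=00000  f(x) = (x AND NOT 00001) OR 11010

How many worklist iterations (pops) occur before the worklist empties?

8

Worklist (8 pops):
  #1 pop 0: in=01111 → 11111 (was 00000); enqueue []
  #2 pop 1: in=11111 → 11111 (was 00111); enqueue [0]
  #3 pop 2: in=00000 → 11110 (was 10010); enqueue []
  #4 pop 3: in=00000 → 11100 (was 01100); enqueue [1]
  #5 pop 4: in=00000 → 11100 (no change)
  #6 pop 5: in=11111 → 11110 (was 00000); enqueue []
  #7 pop 0: in=11111 → 11111 (no change)
  #8 pop 1: in=11111 → 11111 (no change)

Fixpoint:
  val[0] = 11111
  val[1] = 11111
  val[2] = 11110
  val[3] = 11100
  val[4] = 11100
  val[5] = 11110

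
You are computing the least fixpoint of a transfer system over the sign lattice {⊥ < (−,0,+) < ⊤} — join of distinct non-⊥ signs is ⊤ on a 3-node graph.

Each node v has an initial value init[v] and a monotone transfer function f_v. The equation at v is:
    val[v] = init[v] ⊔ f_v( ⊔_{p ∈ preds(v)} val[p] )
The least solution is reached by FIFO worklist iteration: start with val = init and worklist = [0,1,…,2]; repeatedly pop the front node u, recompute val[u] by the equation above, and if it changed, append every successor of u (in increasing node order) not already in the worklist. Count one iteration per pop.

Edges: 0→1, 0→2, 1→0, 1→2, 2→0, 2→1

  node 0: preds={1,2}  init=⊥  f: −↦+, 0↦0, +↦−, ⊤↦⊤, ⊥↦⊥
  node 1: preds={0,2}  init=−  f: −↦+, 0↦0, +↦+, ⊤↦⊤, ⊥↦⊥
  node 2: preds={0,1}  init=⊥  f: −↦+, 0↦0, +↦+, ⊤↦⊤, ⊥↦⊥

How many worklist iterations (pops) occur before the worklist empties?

6

Trace (6 dequeues):
  [1] u=0 | in − | out + | prev ⊥ | push {}
  [2] u=1 | in + | out ⊤ | prev − | push {0}
  [3] u=2 | in ⊤ | out ⊤ | prev ⊥ | push {1}
  [4] u=0 | in ⊤ | out ⊤ | prev + | push {2}
  [5] u=1 | in ⊤ | out ⊤ | ==
  [6] u=2 | in ⊤ | out ⊤ | ==

Converged values:
  [0] ⊤
  [1] ⊤
  [2] ⊤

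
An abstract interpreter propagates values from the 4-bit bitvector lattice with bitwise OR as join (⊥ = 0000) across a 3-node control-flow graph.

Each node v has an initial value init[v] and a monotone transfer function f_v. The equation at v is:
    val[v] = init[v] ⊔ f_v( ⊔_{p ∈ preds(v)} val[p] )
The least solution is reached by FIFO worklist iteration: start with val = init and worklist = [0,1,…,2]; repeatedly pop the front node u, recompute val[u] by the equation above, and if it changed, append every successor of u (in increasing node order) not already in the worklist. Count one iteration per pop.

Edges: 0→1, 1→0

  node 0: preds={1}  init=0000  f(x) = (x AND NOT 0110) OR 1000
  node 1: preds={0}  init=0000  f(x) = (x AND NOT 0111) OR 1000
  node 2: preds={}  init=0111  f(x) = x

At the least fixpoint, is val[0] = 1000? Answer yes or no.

yes

Iteration log — 4 steps:
  step 1. node 0  ⊔preds=0000  new=1000  old=0000  +wl: 
  step 2. node 1  ⊔preds=1000  new=1000  old=0000  +wl: 0
  step 3. node 2  ⊔preds=0000  new=0111  stable
  step 4. node 0  ⊔preds=1000  new=1000  stable

Least fixpoint reached:
  node 0: 1000
  node 1: 1000
  node 2: 0111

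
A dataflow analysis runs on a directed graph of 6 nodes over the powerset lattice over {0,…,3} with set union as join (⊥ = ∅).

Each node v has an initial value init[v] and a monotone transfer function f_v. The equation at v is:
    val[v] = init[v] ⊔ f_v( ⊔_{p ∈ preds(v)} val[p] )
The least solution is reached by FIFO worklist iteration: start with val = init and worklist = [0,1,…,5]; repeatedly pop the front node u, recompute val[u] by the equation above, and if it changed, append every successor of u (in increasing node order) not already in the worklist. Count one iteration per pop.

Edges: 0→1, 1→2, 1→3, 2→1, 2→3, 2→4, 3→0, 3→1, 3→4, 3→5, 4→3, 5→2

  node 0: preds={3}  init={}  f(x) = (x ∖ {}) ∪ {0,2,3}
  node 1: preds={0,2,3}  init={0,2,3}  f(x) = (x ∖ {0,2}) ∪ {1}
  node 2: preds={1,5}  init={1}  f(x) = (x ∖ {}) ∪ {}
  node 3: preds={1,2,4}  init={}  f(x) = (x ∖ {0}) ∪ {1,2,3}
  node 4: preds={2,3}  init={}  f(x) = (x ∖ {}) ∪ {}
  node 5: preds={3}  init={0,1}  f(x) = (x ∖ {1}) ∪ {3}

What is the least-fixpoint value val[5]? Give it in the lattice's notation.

Worklist (11 pops):
  #1 pop 0: in={} → {0,2,3} (was {}); enqueue []
  #2 pop 1: in={0,1,2,3} → {0,1,2,3} (was {0,2,3}); enqueue []
  #3 pop 2: in={0,1,2,3} → {0,1,2,3} (was {1}); enqueue [1]
  #4 pop 3: in={0,1,2,3} → {1,2,3} (was {}); enqueue [0]
  #5 pop 4: in={0,1,2,3} → {0,1,2,3} (was {}); enqueue [3]
  #6 pop 5: in={1,2,3} → {0,1,2,3} (was {0,1}); enqueue [2]
  #7 pop 1: in={0,1,2,3} → {0,1,2,3} (no change)
  #8 pop 0: in={1,2,3} → {0,1,2,3} (was {0,2,3}); enqueue [1]
  #9 pop 3: in={0,1,2,3} → {1,2,3} (no change)
  #10 pop 2: in={0,1,2,3} → {0,1,2,3} (no change)
  #11 pop 1: in={0,1,2,3} → {0,1,2,3} (no change)

Fixpoint:
  val[0] = {0,1,2,3}
  val[1] = {0,1,2,3}
  val[2] = {0,1,2,3}
  val[3] = {1,2,3}
  val[4] = {0,1,2,3}
  val[5] = {0,1,2,3}

{0,1,2,3}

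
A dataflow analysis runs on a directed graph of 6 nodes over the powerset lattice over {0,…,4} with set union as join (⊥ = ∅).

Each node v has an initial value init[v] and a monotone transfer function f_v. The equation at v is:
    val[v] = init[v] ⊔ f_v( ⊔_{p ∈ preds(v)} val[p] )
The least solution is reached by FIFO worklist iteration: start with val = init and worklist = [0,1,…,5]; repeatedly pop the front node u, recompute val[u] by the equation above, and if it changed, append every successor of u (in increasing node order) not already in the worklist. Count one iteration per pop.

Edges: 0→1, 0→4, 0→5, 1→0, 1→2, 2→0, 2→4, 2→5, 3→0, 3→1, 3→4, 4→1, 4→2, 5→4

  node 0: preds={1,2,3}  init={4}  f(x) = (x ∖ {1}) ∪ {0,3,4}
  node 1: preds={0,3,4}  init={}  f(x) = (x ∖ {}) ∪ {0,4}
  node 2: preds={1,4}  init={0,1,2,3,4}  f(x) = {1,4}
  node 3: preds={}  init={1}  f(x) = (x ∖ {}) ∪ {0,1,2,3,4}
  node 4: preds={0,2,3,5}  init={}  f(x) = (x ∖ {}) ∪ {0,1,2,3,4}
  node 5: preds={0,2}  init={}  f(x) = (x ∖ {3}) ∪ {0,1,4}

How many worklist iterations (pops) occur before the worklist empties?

Trace (10 dequeues):
  [1] u=0 | in {0,1,2,3,4} | out {0,2,3,4} | prev {4} | push {}
  [2] u=1 | in {0,1,2,3,4} | out {0,1,2,3,4} | prev {} | push {0}
  [3] u=2 | in {0,1,2,3,4} | out {0,1,2,3,4} | ==
  [4] u=3 | in {} | out {0,1,2,3,4} | prev {1} | push {1}
  [5] u=4 | in {0,1,2,3,4} | out {0,1,2,3,4} | prev {} | push {2}
  [6] u=5 | in {0,1,2,3,4} | out {0,1,2,4} | prev {} | push {4}
  [7] u=0 | in {0,1,2,3,4} | out {0,2,3,4} | ==
  [8] u=1 | in {0,1,2,3,4} | out {0,1,2,3,4} | ==
  [9] u=2 | in {0,1,2,3,4} | out {0,1,2,3,4} | ==
  [10] u=4 | in {0,1,2,3,4} | out {0,1,2,3,4} | ==

Converged values:
  [0] {0,2,3,4}
  [1] {0,1,2,3,4}
  [2] {0,1,2,3,4}
  [3] {0,1,2,3,4}
  [4] {0,1,2,3,4}
  [5] {0,1,2,4}

10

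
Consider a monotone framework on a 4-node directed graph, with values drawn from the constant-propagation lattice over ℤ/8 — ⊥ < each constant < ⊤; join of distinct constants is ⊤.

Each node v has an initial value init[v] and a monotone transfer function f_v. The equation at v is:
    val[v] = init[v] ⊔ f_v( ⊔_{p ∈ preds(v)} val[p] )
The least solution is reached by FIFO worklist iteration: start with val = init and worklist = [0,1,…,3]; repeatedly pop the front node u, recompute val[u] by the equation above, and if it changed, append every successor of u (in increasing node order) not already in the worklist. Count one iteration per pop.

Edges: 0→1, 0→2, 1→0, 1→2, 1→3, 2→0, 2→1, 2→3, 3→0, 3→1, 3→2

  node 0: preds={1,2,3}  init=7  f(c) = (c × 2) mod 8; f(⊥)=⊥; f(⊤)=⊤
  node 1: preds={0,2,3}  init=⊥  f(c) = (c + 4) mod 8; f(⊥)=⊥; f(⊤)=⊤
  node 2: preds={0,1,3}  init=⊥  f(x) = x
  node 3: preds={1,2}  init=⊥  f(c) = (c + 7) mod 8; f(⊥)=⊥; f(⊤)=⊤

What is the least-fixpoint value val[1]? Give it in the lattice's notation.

Worklist (9 pops):
  #1 pop 0: in=⊥ → 7 (no change)
  #2 pop 1: in=7 → 3 (was ⊥); enqueue [0]
  #3 pop 2: in=⊤ → ⊤ (was ⊥); enqueue [1]
  #4 pop 3: in=⊤ → ⊤ (was ⊥); enqueue [2]
  #5 pop 0: in=⊤ → ⊤ (was 7); enqueue []
  #6 pop 1: in=⊤ → ⊤ (was 3); enqueue [0,3]
  #7 pop 2: in=⊤ → ⊤ (no change)
  #8 pop 0: in=⊤ → ⊤ (no change)
  #9 pop 3: in=⊤ → ⊤ (no change)

Fixpoint:
  val[0] = ⊤
  val[1] = ⊤
  val[2] = ⊤
  val[3] = ⊤

⊤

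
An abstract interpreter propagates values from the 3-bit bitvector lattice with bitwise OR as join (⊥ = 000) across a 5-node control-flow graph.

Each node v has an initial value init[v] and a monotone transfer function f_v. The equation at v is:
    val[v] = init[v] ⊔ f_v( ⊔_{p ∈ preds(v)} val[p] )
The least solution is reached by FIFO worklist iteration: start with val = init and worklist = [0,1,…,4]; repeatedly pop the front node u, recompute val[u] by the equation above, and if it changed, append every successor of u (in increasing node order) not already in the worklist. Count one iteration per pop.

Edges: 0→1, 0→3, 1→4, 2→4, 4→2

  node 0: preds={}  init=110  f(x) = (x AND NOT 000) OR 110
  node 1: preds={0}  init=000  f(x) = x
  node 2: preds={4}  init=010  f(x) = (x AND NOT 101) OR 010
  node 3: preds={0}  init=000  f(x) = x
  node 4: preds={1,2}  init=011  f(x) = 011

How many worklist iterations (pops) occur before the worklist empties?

Iteration log — 5 steps:
  step 1. node 0  ⊔preds=000  new=110  stable
  step 2. node 1  ⊔preds=110  new=110  old=000  +wl: 
  step 3. node 2  ⊔preds=011  new=010  stable
  step 4. node 3  ⊔preds=110  new=110  old=000  +wl: 
  step 5. node 4  ⊔preds=110  new=011  stable

Least fixpoint reached:
  node 0: 110
  node 1: 110
  node 2: 010
  node 3: 110
  node 4: 011

5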